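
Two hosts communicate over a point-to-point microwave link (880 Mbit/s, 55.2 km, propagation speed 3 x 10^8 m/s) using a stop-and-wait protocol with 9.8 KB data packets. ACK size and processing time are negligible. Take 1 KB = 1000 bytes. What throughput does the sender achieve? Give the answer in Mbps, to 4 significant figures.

171.5 Mbps

t_tx = L/R = 78400/880000000 = 8.90909e-05 s.
t_prop = 55200/300000000 = 0.000184 s; RTT = 0.000368 s.
Cycle = t_tx + RTT = 0.000457091 s.
Throughput = L / cycle = 78400 / 0.000457091 = 171.5 Mbps.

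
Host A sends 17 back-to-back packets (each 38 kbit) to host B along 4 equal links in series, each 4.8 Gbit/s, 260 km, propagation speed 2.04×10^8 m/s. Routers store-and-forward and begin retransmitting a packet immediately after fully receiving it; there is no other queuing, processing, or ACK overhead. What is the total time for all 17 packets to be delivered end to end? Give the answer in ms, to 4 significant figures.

5.256 ms

Per-hop transmission t_tx = L/R = 38000/4800000000 = 0.00791667 ms.
Per-hop propagation t_prop = 260000/204000000 = 1.27451 ms.
Pipeline fill: first packet needs 4·t_tx to clear all hops; remaining 16 packets each add one t_tx.
Total = (4+17-1)·t_tx + 4·t_prop = 20·0.00791667 + 4·1.27451 = 5.256 ms.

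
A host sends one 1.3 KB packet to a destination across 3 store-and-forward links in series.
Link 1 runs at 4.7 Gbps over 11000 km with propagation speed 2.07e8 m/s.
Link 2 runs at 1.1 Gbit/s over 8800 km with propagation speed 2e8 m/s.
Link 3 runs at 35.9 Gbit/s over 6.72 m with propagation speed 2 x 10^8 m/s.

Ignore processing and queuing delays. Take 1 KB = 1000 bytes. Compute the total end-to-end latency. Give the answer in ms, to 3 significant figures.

97.2 ms

L = 10400 bits.
Transmission delays (L/R per hop): 0.00221277, 0.00945455, 0.000289694 ms; sum = 0.011957 ms.
Propagation delays (d/s per hop): 53.1401, 44, 3.36e-05 ms; sum = 97.1401 ms.
End-to-end = 97.2 ms.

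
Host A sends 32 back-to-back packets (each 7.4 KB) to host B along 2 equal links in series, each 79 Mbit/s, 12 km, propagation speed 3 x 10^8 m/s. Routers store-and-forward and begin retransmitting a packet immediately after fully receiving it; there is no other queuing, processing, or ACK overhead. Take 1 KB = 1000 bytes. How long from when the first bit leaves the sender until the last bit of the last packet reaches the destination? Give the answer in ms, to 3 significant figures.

Per-hop transmission t_tx = L/R = 59200/79000000 = 0.749367 ms.
Per-hop propagation t_prop = 12000/300000000 = 0.04 ms.
Pipeline fill: first packet needs 2·t_tx to clear all hops; remaining 31 packets each add one t_tx.
Total = (2+32-1)·t_tx + 2·t_prop = 33·0.749367 + 2·0.04 = 24.8 ms.

24.8 ms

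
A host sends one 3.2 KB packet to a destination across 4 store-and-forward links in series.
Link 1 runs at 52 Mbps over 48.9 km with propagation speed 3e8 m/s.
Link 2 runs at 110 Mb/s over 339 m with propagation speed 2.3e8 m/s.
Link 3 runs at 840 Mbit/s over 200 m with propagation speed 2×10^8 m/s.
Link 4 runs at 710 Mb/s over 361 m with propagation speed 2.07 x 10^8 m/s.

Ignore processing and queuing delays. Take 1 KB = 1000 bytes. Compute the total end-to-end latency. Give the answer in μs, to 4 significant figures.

L = 25600 bits.
Transmission delays (L/R per hop): 492.308, 232.727, 30.4762, 36.0563 μs; sum = 791.567 μs.
Propagation delays (d/s per hop): 163, 1.47391, 1, 1.74396 μs; sum = 167.218 μs.
End-to-end = 958.8 μs.

958.8 μs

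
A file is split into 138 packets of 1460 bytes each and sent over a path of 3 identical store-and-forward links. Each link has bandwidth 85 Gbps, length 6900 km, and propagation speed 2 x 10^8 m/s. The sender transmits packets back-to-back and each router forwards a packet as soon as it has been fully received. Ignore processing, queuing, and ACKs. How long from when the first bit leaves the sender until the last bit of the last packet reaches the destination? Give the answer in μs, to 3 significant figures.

Per-hop transmission t_tx = L/R = 11680/85000000000 = 0.137412 μs.
Per-hop propagation t_prop = 6900000/200000000 = 34500 μs.
Pipeline fill: first packet needs 3·t_tx to clear all hops; remaining 137 packets each add one t_tx.
Total = (3+138-1)·t_tx + 3·t_prop = 140·0.137412 + 3·34500 = 104000 μs.

104000 μs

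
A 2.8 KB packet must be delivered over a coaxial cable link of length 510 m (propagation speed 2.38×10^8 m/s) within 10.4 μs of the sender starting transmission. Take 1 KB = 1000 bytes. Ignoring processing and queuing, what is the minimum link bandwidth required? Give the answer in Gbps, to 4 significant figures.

L = 22400 bits.
Propagation delay = 510 / 238000000 = 2.14286 μs.
Transmission budget = 10.4 − 2.14286 = 8.25714 μs.
R ≥ L / t_tx = 22400 bits / 8.25714e-06 s = 2.713 Gbps.

2.713 Gbps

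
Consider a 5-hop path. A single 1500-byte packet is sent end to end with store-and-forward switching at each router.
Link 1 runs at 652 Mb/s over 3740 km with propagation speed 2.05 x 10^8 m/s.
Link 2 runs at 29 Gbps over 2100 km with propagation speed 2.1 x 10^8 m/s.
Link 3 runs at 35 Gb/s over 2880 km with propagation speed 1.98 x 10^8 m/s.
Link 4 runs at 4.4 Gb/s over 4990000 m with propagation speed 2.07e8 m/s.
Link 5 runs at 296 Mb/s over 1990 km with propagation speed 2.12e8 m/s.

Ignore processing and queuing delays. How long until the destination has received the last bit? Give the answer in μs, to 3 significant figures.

L = 1500 × 8 = 12000 bits.
Transmission delays (L/R per hop): 18.4049, 0.413793, 0.342857, 2.72727, 40.5405 μs; sum = 62.4294 μs.
Propagation delays (d/s per hop): 18243.9, 10000, 14545.5, 24106.3, 9386.79 μs; sum = 76282.4 μs.
End-to-end = 76300 μs.

76300 μs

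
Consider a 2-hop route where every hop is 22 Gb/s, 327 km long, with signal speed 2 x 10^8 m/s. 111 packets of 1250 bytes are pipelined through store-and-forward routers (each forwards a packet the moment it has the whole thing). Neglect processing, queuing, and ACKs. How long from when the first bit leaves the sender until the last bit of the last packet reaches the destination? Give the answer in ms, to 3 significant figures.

3.32 ms

Per-hop transmission t_tx = L/R = 10000/22000000000 = 0.000454545 ms.
Per-hop propagation t_prop = 327000/200000000 = 1.635 ms.
Pipeline fill: first packet needs 2·t_tx to clear all hops; remaining 110 packets each add one t_tx.
Total = (2+111-1)·t_tx + 2·t_prop = 112·0.000454545 + 2·1.635 = 3.32 ms.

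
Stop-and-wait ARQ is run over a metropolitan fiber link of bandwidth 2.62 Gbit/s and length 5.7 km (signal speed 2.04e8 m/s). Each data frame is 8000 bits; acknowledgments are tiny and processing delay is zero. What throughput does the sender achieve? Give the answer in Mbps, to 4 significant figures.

135.7 Mbps

t_tx = L/R = 8000/2620000000 = 3.05344e-06 s.
t_prop = 5700/204000000 = 2.79412e-05 s; RTT = 5.58824e-05 s.
Cycle = t_tx + RTT = 5.89358e-05 s.
Throughput = L / cycle = 8000 / 5.89358e-05 = 135.7 Mbps.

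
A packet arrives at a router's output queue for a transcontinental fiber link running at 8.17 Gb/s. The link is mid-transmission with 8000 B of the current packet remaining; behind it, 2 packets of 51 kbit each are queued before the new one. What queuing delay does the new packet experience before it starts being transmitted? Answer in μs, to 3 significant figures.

Each queued packet: L/R = 51000/8170000000 = 6.24235 μs.
2 queued → 12.4847 μs.
Plus remaining 64000 bits of current packet: 7.83354 μs.
Queuing delay = 20.3 μs.

20.3 μs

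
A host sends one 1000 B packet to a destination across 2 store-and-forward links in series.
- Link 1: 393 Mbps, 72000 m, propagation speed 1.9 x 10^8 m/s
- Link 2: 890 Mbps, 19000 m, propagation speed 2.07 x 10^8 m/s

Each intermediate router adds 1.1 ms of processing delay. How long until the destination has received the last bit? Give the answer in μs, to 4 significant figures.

1600 μs

L = 1000 × 8 = 8000 bits.
Transmission delays (L/R per hop): 20.3562, 8.98876 μs; sum = 29.345 μs.
Propagation delays (d/s per hop): 378.947, 91.7874 μs; sum = 470.735 μs.
Processing at 1 router(s): 1 × 1.1 ms = 1100 μs.
End-to-end = 1600 μs.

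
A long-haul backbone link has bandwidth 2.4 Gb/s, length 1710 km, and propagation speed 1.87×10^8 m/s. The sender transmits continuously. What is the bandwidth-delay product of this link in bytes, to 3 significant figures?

2740000 bytes

Propagation delay = 1710000 / 187000000 = 0.00914439 s.
BDP = R × t_prop = 2400000000 × 0.00914439 = 21946500 bits.
In bytes: 21946500/8 = 2740000 bytes.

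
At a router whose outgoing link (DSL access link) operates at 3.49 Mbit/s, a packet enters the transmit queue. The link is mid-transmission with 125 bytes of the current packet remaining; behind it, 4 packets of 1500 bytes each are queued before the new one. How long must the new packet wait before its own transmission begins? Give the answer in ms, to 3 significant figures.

Each queued packet: L/R = 12000/3490000 = 3.4384 ms.
4 queued → 13.7536 ms.
Plus remaining 1000 bits of current packet: 0.286533 ms.
Queuing delay = 14.0 ms.

14.0 ms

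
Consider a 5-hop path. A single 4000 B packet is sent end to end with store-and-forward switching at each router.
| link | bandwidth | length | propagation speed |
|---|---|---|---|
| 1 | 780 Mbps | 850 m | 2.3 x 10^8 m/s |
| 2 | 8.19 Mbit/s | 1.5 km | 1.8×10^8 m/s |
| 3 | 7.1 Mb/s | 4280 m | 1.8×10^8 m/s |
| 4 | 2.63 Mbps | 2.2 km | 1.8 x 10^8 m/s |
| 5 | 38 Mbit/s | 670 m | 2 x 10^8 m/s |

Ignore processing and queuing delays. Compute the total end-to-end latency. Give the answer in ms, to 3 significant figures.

L = 4000 × 8 = 32000 bits.
Transmission delays (L/R per hop): 0.0410256, 3.9072, 4.50704, 12.1673, 0.842105 ms; sum = 21.4647 ms.
Propagation delays (d/s per hop): 0.00369565, 0.00833333, 0.0237778, 0.0122222, 0.00335 ms; sum = 0.051379 ms.
End-to-end = 21.5 ms.

21.5 ms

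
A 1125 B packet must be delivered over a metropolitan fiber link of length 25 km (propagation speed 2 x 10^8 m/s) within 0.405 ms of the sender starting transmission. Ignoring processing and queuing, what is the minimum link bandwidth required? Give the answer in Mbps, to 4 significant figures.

32.14 Mbps

L = 9000 bits.
Propagation delay = 25000 / 200000000 = 0.125 ms.
Transmission budget = 0.405 − 0.125 = 0.28 ms.
R ≥ L / t_tx = 9000 bits / 0.00028 s = 32.14 Mbps.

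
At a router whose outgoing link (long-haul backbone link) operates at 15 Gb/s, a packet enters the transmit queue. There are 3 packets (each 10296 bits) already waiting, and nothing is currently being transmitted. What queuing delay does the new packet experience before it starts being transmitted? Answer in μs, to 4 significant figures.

2.059 μs

Each queued packet: L/R = 10296/15000000000 = 0.6864 μs.
3 queued → 2.0592 μs.
Queuing delay = 2.059 μs.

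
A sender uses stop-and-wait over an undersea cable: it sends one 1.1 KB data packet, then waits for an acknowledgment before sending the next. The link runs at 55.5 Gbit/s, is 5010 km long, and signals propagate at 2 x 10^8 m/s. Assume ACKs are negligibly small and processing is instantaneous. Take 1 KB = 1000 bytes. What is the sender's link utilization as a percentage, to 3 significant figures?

0.000316 %

t_tx = L/R = 8800/55500000000 = 1.58559e-07 s.
t_prop = 5010000/200000000 = 0.02505 s; RTT = 0.0501 s.
Cycle = t_tx + RTT = 0.0501002 s.
Utilization = t_tx / cycle = 1.58559e-07/0.0501002 = 0.000316 %.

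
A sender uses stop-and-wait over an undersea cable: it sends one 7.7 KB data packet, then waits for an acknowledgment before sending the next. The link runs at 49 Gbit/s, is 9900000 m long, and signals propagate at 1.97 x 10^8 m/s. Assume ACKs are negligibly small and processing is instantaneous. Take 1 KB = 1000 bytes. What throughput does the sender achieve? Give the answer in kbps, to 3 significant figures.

t_tx = L/R = 61600/49000000000 = 1.25714e-06 s.
t_prop = 9900000/197000000 = 0.0502538 s; RTT = 0.100508 s.
Cycle = t_tx + RTT = 0.100509 s.
Throughput = L / cycle = 61600 / 0.100509 = 613 kbps.

613 kbps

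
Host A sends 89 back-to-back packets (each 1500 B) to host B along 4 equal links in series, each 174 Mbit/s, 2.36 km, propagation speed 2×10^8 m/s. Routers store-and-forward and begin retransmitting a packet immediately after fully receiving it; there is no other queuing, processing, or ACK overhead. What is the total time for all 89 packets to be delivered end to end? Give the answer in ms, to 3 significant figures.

6.39 ms

Per-hop transmission t_tx = L/R = 12000/174000000 = 0.0689655 ms.
Per-hop propagation t_prop = 2360/200000000 = 0.0118 ms.
Pipeline fill: first packet needs 4·t_tx to clear all hops; remaining 88 packets each add one t_tx.
Total = (4+89-1)·t_tx + 4·t_prop = 92·0.0689655 + 4·0.0118 = 6.39 ms.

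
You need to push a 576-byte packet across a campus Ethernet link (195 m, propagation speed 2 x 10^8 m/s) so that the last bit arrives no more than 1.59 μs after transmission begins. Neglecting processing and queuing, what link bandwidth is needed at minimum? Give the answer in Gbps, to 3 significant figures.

L = 4608 bits.
Propagation delay = 195 / 200000000 = 0.975 μs.
Transmission budget = 1.59 − 0.975 = 0.615 μs.
R ≥ L / t_tx = 4608 bits / 6.15e-07 s = 7.49 Gbps.

7.49 Gbps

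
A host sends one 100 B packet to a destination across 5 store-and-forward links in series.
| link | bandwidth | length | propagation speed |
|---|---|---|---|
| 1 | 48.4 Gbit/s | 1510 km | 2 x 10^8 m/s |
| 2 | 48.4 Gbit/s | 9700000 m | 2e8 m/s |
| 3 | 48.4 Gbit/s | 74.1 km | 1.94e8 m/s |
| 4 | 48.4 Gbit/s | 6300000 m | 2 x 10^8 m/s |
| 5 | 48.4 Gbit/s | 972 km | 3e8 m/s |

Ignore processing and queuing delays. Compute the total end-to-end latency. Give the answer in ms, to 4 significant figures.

L = 100 × 8 = 800 bits.
Transmission delay per hop = L/R = 800/48400000000 = 1.65289e-05 ms; 5 hops → 8.26446e-05 ms.
Propagation delays (d/s per hop): 7.55, 48.5, 0.381959, 31.5, 3.24 ms; sum = 91.172 ms.
End-to-end = 91.17 ms.

91.17 ms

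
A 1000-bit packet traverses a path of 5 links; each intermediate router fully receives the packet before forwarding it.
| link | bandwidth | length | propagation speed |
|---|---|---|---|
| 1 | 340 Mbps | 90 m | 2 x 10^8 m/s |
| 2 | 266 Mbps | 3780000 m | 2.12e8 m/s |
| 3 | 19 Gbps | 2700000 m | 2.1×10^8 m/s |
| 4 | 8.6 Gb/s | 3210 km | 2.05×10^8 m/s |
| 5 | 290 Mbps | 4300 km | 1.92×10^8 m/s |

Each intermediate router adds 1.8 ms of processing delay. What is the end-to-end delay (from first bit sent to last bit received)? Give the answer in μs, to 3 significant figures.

76000 μs

Transmission delays (L/R per hop): 2.94118, 3.7594, 0.0526316, 0.116279, 3.44828 μs; sum = 10.3178 μs.
Propagation delays (d/s per hop): 0.45, 17830.2, 12857.1, 15658.5, 22395.8 μs; sum = 68742.2 μs.
Processing at 4 router(s): 4 × 1.8 ms = 7200 μs.
End-to-end = 76000 μs.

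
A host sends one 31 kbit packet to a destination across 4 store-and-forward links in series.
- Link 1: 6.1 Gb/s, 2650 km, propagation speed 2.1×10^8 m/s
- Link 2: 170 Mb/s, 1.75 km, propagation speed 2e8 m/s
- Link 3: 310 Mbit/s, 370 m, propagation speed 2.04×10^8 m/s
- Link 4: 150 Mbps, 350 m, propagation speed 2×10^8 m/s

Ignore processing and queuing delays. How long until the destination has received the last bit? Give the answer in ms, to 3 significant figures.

13.1 ms

L = 31000 bits.
Transmission delays (L/R per hop): 0.00508197, 0.182353, 0.1, 0.206667 ms; sum = 0.494102 ms.
Propagation delays (d/s per hop): 12.619, 0.00875, 0.00181373, 0.00175 ms; sum = 12.6314 ms.
End-to-end = 13.1 ms.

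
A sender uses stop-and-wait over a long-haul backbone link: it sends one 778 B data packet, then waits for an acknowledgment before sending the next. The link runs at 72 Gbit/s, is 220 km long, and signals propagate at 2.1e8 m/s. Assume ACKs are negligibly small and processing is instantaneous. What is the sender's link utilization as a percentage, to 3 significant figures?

t_tx = L/R = 6224/72000000000 = 8.64444e-08 s.
t_prop = 220000/210000000 = 0.00104762 s; RTT = 0.00209524 s.
Cycle = t_tx + RTT = 0.00209532 s.
Utilization = t_tx / cycle = 8.64444e-08/0.00209532 = 0.00413 %.

0.00413 %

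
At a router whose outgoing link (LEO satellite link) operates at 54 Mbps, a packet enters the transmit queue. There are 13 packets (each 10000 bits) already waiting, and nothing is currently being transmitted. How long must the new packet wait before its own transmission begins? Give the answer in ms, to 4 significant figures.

2.407 ms

Each queued packet: L/R = 10000/54000000 = 0.185185 ms.
13 queued → 2.40741 ms.
Queuing delay = 2.407 ms.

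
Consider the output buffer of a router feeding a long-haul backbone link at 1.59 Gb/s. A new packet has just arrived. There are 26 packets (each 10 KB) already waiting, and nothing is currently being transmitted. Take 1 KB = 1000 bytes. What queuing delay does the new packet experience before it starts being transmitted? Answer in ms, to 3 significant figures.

1.31 ms

Each queued packet: L/R = 80000/1590000000 = 0.0503145 ms.
26 queued → 1.30818 ms.
Queuing delay = 1.31 ms.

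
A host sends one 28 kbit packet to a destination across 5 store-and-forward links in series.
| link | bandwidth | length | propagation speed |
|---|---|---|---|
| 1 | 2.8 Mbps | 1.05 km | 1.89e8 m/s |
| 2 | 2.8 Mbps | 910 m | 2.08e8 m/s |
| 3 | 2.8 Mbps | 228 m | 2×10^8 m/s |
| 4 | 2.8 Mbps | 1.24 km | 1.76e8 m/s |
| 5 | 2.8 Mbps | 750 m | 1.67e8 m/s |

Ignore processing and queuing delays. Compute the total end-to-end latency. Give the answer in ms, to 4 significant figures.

50.02 ms

L = 28000 bits.
Transmission delay per hop = L/R = 28000/2800000 = 10 ms; 5 hops → 50 ms.
Propagation delays (d/s per hop): 0.00555556, 0.004375, 0.00114, 0.00704545, 0.00449102 ms; sum = 0.022607 ms.
End-to-end = 50.02 ms.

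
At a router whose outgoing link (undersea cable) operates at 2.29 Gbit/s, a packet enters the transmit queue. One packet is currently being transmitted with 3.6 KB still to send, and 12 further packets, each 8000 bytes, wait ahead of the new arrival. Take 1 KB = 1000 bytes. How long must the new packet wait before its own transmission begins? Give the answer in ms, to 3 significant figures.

0.348 ms

Each queued packet: L/R = 64000/2290000000 = 0.0279476 ms.
12 queued → 0.335371 ms.
Plus remaining 28800 bits of current packet: 0.0125764 ms.
Queuing delay = 0.348 ms.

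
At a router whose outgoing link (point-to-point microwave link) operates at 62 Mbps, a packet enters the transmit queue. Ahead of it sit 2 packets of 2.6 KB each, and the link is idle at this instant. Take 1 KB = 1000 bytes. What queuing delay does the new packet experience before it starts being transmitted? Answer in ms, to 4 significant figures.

0.6710 ms

Each queued packet: L/R = 20800/62000000 = 0.335484 ms.
2 queued → 0.670968 ms.
Queuing delay = 0.6710 ms.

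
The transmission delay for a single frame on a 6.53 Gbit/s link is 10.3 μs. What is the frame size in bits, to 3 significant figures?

L = R × t_tx = 6530000000 b/s × 1.03e-05 s = 67259 bits.

67300 bits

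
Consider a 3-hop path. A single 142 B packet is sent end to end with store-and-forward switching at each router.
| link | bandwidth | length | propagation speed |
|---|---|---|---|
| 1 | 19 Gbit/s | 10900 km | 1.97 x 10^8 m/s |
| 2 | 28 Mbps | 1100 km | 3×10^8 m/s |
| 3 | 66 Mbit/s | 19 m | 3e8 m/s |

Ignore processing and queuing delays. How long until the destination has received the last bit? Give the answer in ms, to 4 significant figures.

L = 142 × 8 = 1136 bits.
Transmission delays (L/R per hop): 5.97895e-05, 0.0405714, 0.0172121 ms; sum = 0.0578433 ms.
Propagation delays (d/s per hop): 55.3299, 3.66667, 6.33333e-05 ms; sum = 58.9967 ms.
End-to-end = 59.05 ms.

59.05 ms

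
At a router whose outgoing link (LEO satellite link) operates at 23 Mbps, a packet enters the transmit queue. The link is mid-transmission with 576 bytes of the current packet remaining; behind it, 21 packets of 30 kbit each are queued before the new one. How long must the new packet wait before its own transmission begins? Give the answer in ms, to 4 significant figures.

27.59 ms

Each queued packet: L/R = 30000/23000000 = 1.30435 ms.
21 queued → 27.3913 ms.
Plus remaining 4608 bits of current packet: 0.200348 ms.
Queuing delay = 27.59 ms.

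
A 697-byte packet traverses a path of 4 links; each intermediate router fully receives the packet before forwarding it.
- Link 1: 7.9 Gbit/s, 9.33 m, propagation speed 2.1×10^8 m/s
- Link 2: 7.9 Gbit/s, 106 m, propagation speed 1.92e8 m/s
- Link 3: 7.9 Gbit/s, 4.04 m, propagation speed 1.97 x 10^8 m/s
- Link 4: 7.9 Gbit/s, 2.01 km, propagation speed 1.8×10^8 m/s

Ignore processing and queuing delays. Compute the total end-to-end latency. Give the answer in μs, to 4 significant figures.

14.61 μs

L = 697 × 8 = 5576 bits.
Transmission delay per hop = L/R = 5576/7900000000 = 0.705823 μs; 4 hops → 2.82329 μs.
Propagation delays (d/s per hop): 0.0444286, 0.552083, 0.0205076, 11.1667 μs; sum = 11.7837 μs.
End-to-end = 14.61 μs.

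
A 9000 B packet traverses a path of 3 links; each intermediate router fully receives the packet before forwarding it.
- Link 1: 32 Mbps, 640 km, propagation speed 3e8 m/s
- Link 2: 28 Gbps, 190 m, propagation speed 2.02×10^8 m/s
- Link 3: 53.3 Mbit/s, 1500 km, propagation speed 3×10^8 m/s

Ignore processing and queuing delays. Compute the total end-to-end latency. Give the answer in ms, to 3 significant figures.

L = 9000 × 8 = 72000 bits.
Transmission delays (L/R per hop): 2.25, 0.00257143, 1.35084 ms; sum = 3.60342 ms.
Propagation delays (d/s per hop): 2.13333, 0.000940594, 5 ms; sum = 7.13427 ms.
End-to-end = 10.7 ms.

10.7 ms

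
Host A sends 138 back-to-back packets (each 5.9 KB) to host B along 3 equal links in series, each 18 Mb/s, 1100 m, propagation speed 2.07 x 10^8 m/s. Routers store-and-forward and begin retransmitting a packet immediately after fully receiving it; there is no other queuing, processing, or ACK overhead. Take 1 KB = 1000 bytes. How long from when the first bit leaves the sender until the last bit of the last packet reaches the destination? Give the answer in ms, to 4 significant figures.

Per-hop transmission t_tx = L/R = 47200/18000000 = 2.62222 ms.
Per-hop propagation t_prop = 1100/2.07e+08 = 0.00531401 ms.
Pipeline fill: first packet needs 3·t_tx to clear all hops; remaining 137 packets each add one t_tx.
Total = (3+138-1)·t_tx + 3·t_prop = 140·2.62222 + 3·0.00531401 = 367.1 ms.

367.1 ms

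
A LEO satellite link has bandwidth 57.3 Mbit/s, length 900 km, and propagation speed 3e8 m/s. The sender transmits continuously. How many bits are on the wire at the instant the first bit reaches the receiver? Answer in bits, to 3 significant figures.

Propagation delay = 900000 / 300000000 = 0.003 s.
BDP = R × t_prop = 57300000 × 0.003 = 171900 bits.

172000 bits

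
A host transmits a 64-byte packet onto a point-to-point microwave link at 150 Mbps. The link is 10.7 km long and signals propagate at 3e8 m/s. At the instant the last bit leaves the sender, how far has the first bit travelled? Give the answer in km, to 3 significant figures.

t_tx = L/R = 512/150000000 = 3.41333e-06 s.
Distance = s × t_tx = 300000000 × 3.41333e-06 = 1.02 km.

1.02 km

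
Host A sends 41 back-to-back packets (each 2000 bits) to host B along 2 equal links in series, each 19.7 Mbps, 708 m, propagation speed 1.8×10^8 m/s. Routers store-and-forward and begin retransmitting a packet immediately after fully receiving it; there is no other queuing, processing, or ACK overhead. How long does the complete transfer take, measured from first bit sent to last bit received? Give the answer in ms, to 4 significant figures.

Per-hop transmission t_tx = L/R = 2000/19700000 = 0.101523 ms.
Per-hop propagation t_prop = 708/180000000 = 0.00393333 ms.
Pipeline fill: first packet needs 2·t_tx to clear all hops; remaining 40 packets each add one t_tx.
Total = (2+41-1)·t_tx + 2·t_prop = 42·0.101523 + 2·0.00393333 = 4.272 ms.

4.272 ms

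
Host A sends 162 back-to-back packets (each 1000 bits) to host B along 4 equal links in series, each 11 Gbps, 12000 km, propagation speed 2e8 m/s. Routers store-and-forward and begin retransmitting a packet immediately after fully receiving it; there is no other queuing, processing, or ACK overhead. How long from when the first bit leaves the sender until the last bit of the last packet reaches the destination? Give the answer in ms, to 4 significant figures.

240.0 ms

Per-hop transmission t_tx = L/R = 1000/11000000000 = 9.09091e-05 ms.
Per-hop propagation t_prop = 12000000/200000000 = 60 ms.
Pipeline fill: first packet needs 4·t_tx to clear all hops; remaining 161 packets each add one t_tx.
Total = (4+162-1)·t_tx + 4·t_prop = 165·9.09091e-05 + 4·60 = 240.0 ms.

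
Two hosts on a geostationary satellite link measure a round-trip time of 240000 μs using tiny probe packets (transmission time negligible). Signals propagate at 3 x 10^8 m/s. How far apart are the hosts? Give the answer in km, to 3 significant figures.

One-way propagation = RTT/2 = 120000 μs.
d = s × t = 300000000 × 0.12 = 36000 km.

36000 km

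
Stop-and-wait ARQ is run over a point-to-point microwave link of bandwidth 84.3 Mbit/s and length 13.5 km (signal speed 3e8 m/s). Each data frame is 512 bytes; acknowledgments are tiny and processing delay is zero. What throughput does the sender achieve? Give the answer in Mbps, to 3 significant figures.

29.6 Mbps

t_tx = L/R = 4096/84300000 = 4.85884e-05 s.
t_prop = 13500/300000000 = 4.5e-05 s; RTT = 9e-05 s.
Cycle = t_tx + RTT = 0.000138588 s.
Throughput = L / cycle = 4096 / 0.000138588 = 29.6 Mbps.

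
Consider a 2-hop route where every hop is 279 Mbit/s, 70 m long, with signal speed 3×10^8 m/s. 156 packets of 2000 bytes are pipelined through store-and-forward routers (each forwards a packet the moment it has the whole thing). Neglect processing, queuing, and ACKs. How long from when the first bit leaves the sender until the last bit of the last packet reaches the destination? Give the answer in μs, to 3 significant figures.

9000 μs

Per-hop transmission t_tx = L/R = 16000/279000000 = 57.3477 μs.
Per-hop propagation t_prop = 70/300000000 = 0.233333 μs.
Pipeline fill: first packet needs 2·t_tx to clear all hops; remaining 155 packets each add one t_tx.
Total = (2+156-1)·t_tx + 2·t_prop = 157·57.3477 + 2·0.233333 = 9000 μs.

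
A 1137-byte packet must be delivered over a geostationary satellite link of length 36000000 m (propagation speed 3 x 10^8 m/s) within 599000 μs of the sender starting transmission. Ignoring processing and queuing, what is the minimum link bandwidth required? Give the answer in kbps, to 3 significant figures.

L = 9096 bits.
Propagation delay = 36000000 / 300000000 = 120000 μs.
Transmission budget = 599000 − 120000 = 479000 μs.
R ≥ L / t_tx = 9096 bits / 0.479 s = 19.0 kbps.

19.0 kbps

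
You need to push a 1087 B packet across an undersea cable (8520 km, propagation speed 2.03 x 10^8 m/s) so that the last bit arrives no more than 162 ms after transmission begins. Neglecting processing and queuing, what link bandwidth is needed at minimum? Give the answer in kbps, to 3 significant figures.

72.4 kbps

L = 8696 bits.
Propagation delay = 8520000 / 2.03e+08 = 41.9704 ms.
Transmission budget = 162 − 41.9704 = 120.03 ms.
R ≥ L / t_tx = 8696 bits / 0.12003 s = 72.4 kbps.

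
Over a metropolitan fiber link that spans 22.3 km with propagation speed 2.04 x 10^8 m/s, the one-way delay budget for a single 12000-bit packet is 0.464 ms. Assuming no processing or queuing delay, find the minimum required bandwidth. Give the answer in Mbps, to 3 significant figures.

Propagation delay = 22300 / 204000000 = 0.109314 ms.
Transmission budget = 0.464 − 0.109314 = 0.354686 ms.
R ≥ L / t_tx = 12000 bits / 0.000354686 s = 33.8 Mbps.

33.8 Mbps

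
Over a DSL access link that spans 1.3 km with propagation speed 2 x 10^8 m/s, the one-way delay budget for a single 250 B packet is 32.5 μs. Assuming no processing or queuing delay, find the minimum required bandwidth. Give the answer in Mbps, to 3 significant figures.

76.9 Mbps

L = 2000 bits.
Propagation delay = 1300 / 200000000 = 6.5 μs.
Transmission budget = 32.5 − 6.5 = 26 μs.
R ≥ L / t_tx = 2000 bits / 2.6e-05 s = 76.9 Mbps.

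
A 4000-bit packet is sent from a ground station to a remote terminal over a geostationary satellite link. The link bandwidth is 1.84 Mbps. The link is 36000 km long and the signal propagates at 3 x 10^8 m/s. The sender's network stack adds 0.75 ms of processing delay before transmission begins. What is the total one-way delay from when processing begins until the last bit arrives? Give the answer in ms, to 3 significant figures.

123 ms

Transmission delay = L/R = 4000 / 1840000 = 2.17391 ms.
Propagation delay = d/s = 36000000 m / 300000000 m/s = 120 ms.
Plus processing delay 0.75 ms = 0.75 ms.
Total = 123 ms.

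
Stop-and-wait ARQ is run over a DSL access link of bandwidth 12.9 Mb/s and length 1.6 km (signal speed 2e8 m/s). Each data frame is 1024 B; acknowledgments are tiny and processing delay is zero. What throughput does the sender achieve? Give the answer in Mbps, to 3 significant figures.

12.6 Mbps

t_tx = L/R = 8192/12900000 = 0.000635039 s.
t_prop = 1600/200000000 = 8e-06 s; RTT = 1.6e-05 s.
Cycle = t_tx + RTT = 0.000651039 s.
Throughput = L / cycle = 8192 / 0.000651039 = 12.6 Mbps.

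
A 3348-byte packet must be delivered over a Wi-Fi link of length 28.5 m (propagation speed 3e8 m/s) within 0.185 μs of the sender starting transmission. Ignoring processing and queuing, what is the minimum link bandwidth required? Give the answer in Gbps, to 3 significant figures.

298 Gbps

L = 26784 bits.
Propagation delay = 28.5 / 300000000 = 0.095 μs.
Transmission budget = 0.185 − 0.095 = 0.09 μs.
R ≥ L / t_tx = 26784 bits / 9e-08 s = 298 Gbps.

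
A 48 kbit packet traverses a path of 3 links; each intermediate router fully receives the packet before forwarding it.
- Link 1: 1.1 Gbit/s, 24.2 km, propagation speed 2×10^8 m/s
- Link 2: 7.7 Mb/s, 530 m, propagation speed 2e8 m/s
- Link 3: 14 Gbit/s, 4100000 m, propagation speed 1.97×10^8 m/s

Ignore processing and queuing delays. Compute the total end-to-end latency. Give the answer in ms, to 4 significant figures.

27.22 ms

L = 48000 bits.
Transmission delays (L/R per hop): 0.0436364, 6.23377, 0.00342857 ms; sum = 6.28083 ms.
Propagation delays (d/s per hop): 0.121, 0.00265, 20.8122 ms; sum = 20.9358 ms.
End-to-end = 27.22 ms.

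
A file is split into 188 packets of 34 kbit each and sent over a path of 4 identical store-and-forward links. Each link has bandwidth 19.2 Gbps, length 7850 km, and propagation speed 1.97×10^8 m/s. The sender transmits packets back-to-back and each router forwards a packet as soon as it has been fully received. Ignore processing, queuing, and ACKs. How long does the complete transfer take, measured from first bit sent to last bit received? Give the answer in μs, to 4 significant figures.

Per-hop transmission t_tx = L/R = 34000/19200000000 = 1.77083 μs.
Per-hop propagation t_prop = 7850000/197000000 = 39847.7 μs.
Pipeline fill: first packet needs 4·t_tx to clear all hops; remaining 187 packets each add one t_tx.
Total = (4+188-1)·t_tx + 4·t_prop = 191·1.77083 + 4·39847.7 = 159700 μs.

159700 μs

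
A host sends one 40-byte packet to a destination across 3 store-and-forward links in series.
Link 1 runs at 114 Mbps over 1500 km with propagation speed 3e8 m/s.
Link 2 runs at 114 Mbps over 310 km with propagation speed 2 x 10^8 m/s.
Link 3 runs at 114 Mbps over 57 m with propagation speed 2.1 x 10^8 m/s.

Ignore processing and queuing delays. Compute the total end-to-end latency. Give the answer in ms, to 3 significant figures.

6.56 ms

L = 40 × 8 = 320 bits.
Transmission delay per hop = L/R = 320/114000000 = 0.00280702 ms; 3 hops → 0.00842105 ms.
Propagation delays (d/s per hop): 5, 1.55, 0.000271429 ms; sum = 6.55027 ms.
End-to-end = 6.56 ms.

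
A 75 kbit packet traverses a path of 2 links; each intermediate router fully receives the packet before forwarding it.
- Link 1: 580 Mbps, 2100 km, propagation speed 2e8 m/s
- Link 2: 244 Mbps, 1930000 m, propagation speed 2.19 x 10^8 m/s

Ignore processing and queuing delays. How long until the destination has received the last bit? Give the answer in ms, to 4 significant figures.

19.75 ms

L = 75000 bits.
Transmission delays (L/R per hop): 0.12931, 0.307377 ms; sum = 0.436687 ms.
Propagation delays (d/s per hop): 10.5, 8.81279 ms; sum = 19.3128 ms.
End-to-end = 19.75 ms.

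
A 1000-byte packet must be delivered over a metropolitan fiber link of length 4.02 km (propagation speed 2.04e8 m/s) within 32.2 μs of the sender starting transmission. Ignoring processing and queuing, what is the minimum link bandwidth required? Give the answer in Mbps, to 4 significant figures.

640.3 Mbps

L = 8000 bits.
Propagation delay = 4020 / 204000000 = 19.7059 μs.
Transmission budget = 32.2 − 19.7059 = 12.4941 μs.
R ≥ L / t_tx = 8000 bits / 1.24941e-05 s = 640.3 Mbps.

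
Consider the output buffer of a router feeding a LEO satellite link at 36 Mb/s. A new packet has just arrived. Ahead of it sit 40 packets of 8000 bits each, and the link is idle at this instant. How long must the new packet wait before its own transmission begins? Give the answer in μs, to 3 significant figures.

Each queued packet: L/R = 8000/36000000 = 222.222 μs.
40 queued → 8888.89 μs.
Queuing delay = 8890 μs.

8890 μs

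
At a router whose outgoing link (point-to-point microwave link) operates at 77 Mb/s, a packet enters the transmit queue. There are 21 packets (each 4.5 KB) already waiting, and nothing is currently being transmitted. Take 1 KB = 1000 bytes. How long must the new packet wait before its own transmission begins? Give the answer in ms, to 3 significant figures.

9.82 ms

Each queued packet: L/R = 36000/77000000 = 0.467532 ms.
21 queued → 9.81818 ms.
Queuing delay = 9.82 ms.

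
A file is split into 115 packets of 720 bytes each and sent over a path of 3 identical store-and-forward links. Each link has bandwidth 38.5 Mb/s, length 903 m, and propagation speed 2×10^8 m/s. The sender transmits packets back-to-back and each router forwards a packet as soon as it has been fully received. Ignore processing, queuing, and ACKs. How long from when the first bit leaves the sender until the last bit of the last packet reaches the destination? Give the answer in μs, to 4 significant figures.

Per-hop transmission t_tx = L/R = 5760/38500000 = 149.61 μs.
Per-hop propagation t_prop = 903/200000000 = 4.515 μs.
Pipeline fill: first packet needs 3·t_tx to clear all hops; remaining 114 packets each add one t_tx.
Total = (3+115-1)·t_tx + 3·t_prop = 117·149.61 + 3·4.515 = 17520 μs.

17520 μs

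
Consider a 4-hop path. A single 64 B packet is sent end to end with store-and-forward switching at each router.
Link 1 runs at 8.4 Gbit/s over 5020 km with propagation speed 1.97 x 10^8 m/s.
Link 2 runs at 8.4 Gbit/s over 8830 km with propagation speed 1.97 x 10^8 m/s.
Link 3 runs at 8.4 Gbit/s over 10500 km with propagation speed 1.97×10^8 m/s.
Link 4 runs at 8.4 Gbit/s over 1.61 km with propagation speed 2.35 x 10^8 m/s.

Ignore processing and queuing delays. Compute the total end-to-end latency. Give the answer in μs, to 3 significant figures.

L = 64 × 8 = 512 bits.
Transmission delay per hop = L/R = 512/8400000000 = 0.0609524 μs; 4 hops → 0.24381 μs.
Propagation delays (d/s per hop): 25482.2, 44822.3, 53299.5, 6.85106 μs; sum = 123611 μs.
End-to-end = 124000 μs.

124000 μs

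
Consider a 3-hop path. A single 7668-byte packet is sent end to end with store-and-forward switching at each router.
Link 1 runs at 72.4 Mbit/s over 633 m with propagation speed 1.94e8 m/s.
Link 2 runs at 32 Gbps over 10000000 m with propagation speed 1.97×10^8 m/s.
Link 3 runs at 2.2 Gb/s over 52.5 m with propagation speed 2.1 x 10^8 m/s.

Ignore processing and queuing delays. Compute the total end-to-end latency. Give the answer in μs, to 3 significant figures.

L = 7668 × 8 = 61344 bits.
Transmission delays (L/R per hop): 847.293, 1.917, 27.8836 μs; sum = 877.093 μs.
Propagation delays (d/s per hop): 3.26289, 50761.4, 0.25 μs; sum = 50764.9 μs.
End-to-end = 51600 μs.

51600 μs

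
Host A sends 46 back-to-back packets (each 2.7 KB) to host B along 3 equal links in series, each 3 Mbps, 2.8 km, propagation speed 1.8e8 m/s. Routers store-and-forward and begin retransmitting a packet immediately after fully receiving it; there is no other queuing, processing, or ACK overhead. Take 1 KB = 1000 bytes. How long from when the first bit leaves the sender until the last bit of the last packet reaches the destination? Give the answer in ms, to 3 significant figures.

Per-hop transmission t_tx = L/R = 21600/3000000 = 7.2 ms.
Per-hop propagation t_prop = 2800/180000000 = 0.0155556 ms.
Pipeline fill: first packet needs 3·t_tx to clear all hops; remaining 45 packets each add one t_tx.
Total = (3+46-1)·t_tx + 3·t_prop = 48·7.2 + 3·0.0155556 = 346 ms.

346 ms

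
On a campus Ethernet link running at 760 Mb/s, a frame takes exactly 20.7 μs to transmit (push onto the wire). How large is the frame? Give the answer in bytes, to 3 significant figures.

L = R × t_tx = 760000000 b/s × 2.07e-05 s = 15732 bits.
In bytes: 15732 / 8 = 1970 bytes.

1970 bytes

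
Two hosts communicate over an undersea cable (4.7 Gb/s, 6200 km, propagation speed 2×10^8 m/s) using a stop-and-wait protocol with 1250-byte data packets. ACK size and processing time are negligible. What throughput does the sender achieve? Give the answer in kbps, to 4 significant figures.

t_tx = L/R = 10000/4700000000 = 2.12766e-06 s.
t_prop = 6200000/200000000 = 0.031 s; RTT = 0.062 s.
Cycle = t_tx + RTT = 0.0620021 s.
Throughput = L / cycle = 10000 / 0.0620021 = 161.3 kbps.

161.3 kbps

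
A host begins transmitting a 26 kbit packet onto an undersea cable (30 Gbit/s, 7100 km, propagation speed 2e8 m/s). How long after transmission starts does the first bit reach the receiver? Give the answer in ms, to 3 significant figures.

35.5 ms

First bit experiences only propagation delay: d/s = 7100000/200000000 = 35.5 ms.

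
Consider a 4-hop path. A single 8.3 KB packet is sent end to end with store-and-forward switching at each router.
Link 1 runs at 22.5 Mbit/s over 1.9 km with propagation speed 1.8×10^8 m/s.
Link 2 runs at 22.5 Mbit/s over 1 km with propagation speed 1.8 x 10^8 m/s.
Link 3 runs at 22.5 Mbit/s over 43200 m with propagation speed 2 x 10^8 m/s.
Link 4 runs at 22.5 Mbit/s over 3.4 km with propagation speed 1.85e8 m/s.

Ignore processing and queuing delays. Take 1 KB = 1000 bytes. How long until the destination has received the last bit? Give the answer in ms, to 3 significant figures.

12.1 ms

L = 66400 bits.
Transmission delay per hop = L/R = 66400/22500000 = 2.95111 ms; 4 hops → 11.8044 ms.
Propagation delays (d/s per hop): 0.0105556, 0.00555556, 0.216, 0.0183784 ms; sum = 0.250489 ms.
End-to-end = 12.1 ms.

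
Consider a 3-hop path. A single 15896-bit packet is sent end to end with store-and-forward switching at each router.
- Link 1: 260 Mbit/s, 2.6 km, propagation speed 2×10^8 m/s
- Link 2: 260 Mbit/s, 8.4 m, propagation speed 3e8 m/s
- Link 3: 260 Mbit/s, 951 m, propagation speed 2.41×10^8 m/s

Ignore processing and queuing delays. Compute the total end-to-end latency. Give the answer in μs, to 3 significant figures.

Transmission delay per hop = L/R = 15896/260000000 = 61.1385 μs; 3 hops → 183.415 μs.
Propagation delays (d/s per hop): 13, 0.028, 3.94606 μs; sum = 16.9741 μs.
End-to-end = 200 μs.

200 μs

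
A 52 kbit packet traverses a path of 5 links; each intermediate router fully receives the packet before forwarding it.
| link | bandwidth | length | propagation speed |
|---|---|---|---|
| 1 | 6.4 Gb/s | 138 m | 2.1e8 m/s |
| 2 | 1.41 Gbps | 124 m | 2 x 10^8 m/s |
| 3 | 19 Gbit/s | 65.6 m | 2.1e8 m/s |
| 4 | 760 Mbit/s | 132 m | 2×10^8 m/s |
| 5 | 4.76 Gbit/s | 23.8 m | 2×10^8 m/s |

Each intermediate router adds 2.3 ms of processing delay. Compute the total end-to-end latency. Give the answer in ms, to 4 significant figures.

L = 52000 bits.
Transmission delays (L/R per hop): 0.008125, 0.0368794, 0.00273684, 0.0684211, 0.0109244 ms; sum = 0.127087 ms.
Propagation delays (d/s per hop): 0.000657143, 0.00062, 0.000312381, 0.00066, 0.000119 ms; sum = 0.00236852 ms.
Processing at 4 router(s): 4 × 2.3 ms = 9.2 ms.
End-to-end = 9.329 ms.

9.329 ms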